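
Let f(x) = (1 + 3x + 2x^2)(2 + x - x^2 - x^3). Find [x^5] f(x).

(1 + 3x + 2x^2) has coefficients 1,3,2 for degrees 0…2.
(2 + x - x^2 - x^3) has coefficients 2,1,-1,-1,0,0 for degrees 0…5.
[x^5] = 1·0 + 3·0 + 2·(-1) = -2.

-2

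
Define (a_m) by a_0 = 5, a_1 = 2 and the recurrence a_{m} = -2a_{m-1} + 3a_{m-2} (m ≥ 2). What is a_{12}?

398585

The ordinary generating function has denominator 1 + 2y - 3y^2.
Iterating the recurrence: a_0,…,a_{12} = 5, 2, 11, -16, 65, -178, 551, -1636, 4925, -14758, 44291, -132856, 398585.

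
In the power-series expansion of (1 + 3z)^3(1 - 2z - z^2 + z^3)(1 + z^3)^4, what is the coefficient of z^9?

(1 + 3z)^3 has coefficients 1,9,27,27 for degrees 0…3.
(1 - 2z - z^2 + z^3) has coefficients 1,-2,-1,1,0,0,0,0,0,0 for degrees 0…9.
Finally multiplying by (1 + z^3)^4, the product of all factors after the first has coefficients 1,-2,-1,5,-8,-4,10,-12,-6,10 for degrees 0…9.
[z^9] = 1·10 + 9·(-6) + 27·(-12) + 27·10 = -98.

-98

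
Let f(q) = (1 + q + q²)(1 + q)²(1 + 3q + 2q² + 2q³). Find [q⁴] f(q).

(1 + q + q²) has coefficients 1,1,1 for degrees 0…2.
(1 + q)² has coefficients 1,2,1,0,0 for degrees 0…4.
Finally multiplying by (1 + 3q + 2q² + 2q³), the product of all factors after the first has coefficients 1,5,9,9,6 for degrees 0…4.
[q⁴] = 1·6 + 1·9 + 1·9 = 24.

24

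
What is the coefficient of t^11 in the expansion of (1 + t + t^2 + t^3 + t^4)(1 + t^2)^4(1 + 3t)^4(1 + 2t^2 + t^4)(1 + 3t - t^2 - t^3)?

(1 + t + t^2 + t^3 + t^4) has coefficients 1,1,1,1,1 for degrees 0…4.
(1 + t^2)^4 has coefficients 1,0,4,0,6,0,4,0,1,0,0,0 for degrees 0…11.
Multiplying by (1 + 3t)^4 gives running coefficients 1,12,58,156,303,504,652,696,703,444,378,108 for degrees 0…11.
Multiplying by (1 + 2t^2 + t^4) gives running coefficients 1,12,60,180,420,828,1316,1860,2310,2340,2436,1692 for degrees 0…11.
Finally multiplying by (1 + 3t - t^2 - t^3), the product of all factors after the first has coefficients 1,15,95,347,888,1848,3200,4560,5746,6094,5286,4350 for degrees 0…11.
[t^11] = 1·4350 + 1·5286 + 1·6094 + 1·5746 + 1·4560 = 26036.

26036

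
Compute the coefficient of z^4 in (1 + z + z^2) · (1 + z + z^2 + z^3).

(1 + z + z^2) has coefficients 1,1,1 for degrees 0…2.
(1 + z + z^2 + z^3) has coefficients 1,1,1,1,0 for degrees 0…4.
[z^4] = 1·0 + 1·1 + 1·1 = 2.

2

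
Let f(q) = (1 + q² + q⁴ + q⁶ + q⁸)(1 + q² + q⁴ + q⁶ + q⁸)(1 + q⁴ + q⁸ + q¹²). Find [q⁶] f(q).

(1 + q² + q⁴ + q⁶ + q⁸) has coefficients 1,0,1,0,1,0,1 for degrees 0…6.
(1 + q² + q⁴ + q⁶ + q⁸) has coefficients 1,0,1,0,1,0,1 for degrees 0…6.
Finally multiplying by (1 + q⁴ + q⁸ + q¹²), the product of all factors after the first has coefficients 1,0,1,0,2,0,2 for degrees 0…6.
[q⁶] = 1·2 + 1·2 + 1·1 + 1·1 = 6.

6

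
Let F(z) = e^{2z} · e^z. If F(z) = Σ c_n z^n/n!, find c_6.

729

The EGF product rule gives c_6 = Σ_{k_1+k_2=6} C(6; k_1,k_2) · ∏ g_i(k_i), where e^{2z} gives (2)^k; e^z gives (1)^k.
g_1(k) for k = 0…6: 1, 2, 4, 8, 16, 32, 64.
g_2(k) for k = 0…6: 1, 1, 1, 1, 1, 1, 1.
c_6 = Σ_k C(6,k)·g_1(k)·g_2(6−k) = 1·1·1 + 6·2·1 + 15·4·1 + 20·8·1 + 15·16·1 + 6·32·1 + 1·64·1 = 1 + 12 + 60 + 160 + 240 + 192 + 64 = 729.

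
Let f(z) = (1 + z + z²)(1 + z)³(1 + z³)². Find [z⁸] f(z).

9

(1 + z + z²) has coefficients 1,1,1 for degrees 0…2.
(1 + z)³ has coefficients 1,3,3,1,0,0,0,0,0 for degrees 0…8.
Finally multiplying by (1 + z³)², the product of all factors after the first has coefficients 1,3,3,3,6,6,3,3,3 for degrees 0…8.
[z⁸] = 1·3 + 1·3 + 1·3 = 9.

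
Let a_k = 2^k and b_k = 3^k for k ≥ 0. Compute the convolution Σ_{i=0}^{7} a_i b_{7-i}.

This is [x^7] in the product of the two ordinary generating functions.
Σ = 1·2187 + 2·729 + 4·243 + 8·81 + 16·27 + 32·9 + 64·3 + 128·1 = 6305.

6305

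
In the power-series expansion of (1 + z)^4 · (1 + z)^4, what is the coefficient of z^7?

(1 + z)^4 has coefficients 1,4,6,4,1 for degrees 0…4.
(1 + z)^4 has coefficients 1,4,6,4,1,0,0,0 for degrees 0…7.
[z^7] = 1·0 + 4·0 + 6·0 + 4·1 + 1·4 = 8.

8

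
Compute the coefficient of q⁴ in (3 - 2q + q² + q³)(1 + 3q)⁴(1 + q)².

690

(3 - 2q + q² + q³) has coefficients 3,-2,1,1 for degrees 0…3.
(1 + 3q)⁴ has coefficients 1,12,54,108,81 for degrees 0…4.
Finally multiplying by (1 + q)², the product of all factors after the first has coefficients 1,14,79,228,351 for degrees 0…4.
[q⁴] = 3·351 − 2·228 + 1·79 + 1·14 = 690.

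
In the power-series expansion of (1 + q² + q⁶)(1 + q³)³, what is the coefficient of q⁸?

(1 + q² + q⁶) has coefficients 1,0,1,0,0,0,1 for degrees 0…6.
(1 + q³)³ has coefficients 1,0,0,3,0,0,3,0,0 for degrees 0…8.
[q⁸] = 1·0 + 1·3 + 1·0 = 3.

3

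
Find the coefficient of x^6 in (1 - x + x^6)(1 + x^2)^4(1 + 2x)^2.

5

(1 - x + x^6) has coefficients 1,-1,0,0,0,0,1 for degrees 0…6.
(1 + x^2)^4 has coefficients 1,0,4,0,6,0,4 for degrees 0…6.
Finally multiplying by (1 + 2x)^2, the product of all factors after the first has coefficients 1,4,8,16,22,24,28 for degrees 0…6.
[x^6] = 1·28 − 1·24 + 1·1 = 5.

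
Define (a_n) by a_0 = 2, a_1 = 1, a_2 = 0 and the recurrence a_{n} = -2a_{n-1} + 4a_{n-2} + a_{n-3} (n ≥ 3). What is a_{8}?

The ordinary generating function has denominator 1 + 2z - 4z^2 - z^3.
Iterating the recurrence: a_0,…,a_{8} = 2, 1, 0, 6, -11, 46, -130, 433, -1340.

-1340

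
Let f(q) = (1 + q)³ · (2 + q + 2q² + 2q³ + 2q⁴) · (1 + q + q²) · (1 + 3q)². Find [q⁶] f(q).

(1 + q)³ has coefficients 1,3,3,1 for degrees 0…3.
(2 + q + 2q² + 2q³ + 2q⁴) has coefficients 2,1,2,2,2,0,0 for degrees 0…6.
Multiplying by (1 + q + q²) gives running coefficients 2,3,5,5,6,4,2 for degrees 0…6.
Finally multiplying by (1 + 3q)², the product of all factors after the first has coefficients 2,15,41,62,81,85,80 for degrees 0…6.
[q⁶] = 1·80 + 3·85 + 3·81 + 1·62 = 640.

640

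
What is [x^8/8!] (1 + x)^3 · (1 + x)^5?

40320

The EGF product rule gives c_8 = Σ_{k_1+k_2=8} C(8; k_1,k_2) · ∏ g_i(k_i), where (1+x)^3 gives the falling factorial (3)_k; (1+x)^5 gives the falling factorial (5)_k.
g_1(k) for k = 0…8: 1, 3, 6, 6, 0, 0, 0, 0, 0.
g_2(k) for k = 0…8: 1, 5, 20, 60, 120, 120, 0, 0, 0.
c_8 = Σ_k C(8,k)·g_1(k)·g_2(8−k) = 56·6·120 = 40320.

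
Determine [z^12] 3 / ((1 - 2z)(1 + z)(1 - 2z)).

The denominator gives the recurrence a_n = 3a_(n−1) − 4a_(n−3) for n ≥ 3; the numerator fixes a_0 = 3, a_1 = 9, a_2 = 27.
Iterating: 3, 9, 27, 69, 171, 405, 939, 2133, 4779, 10581, 23211, 50517, 109227, so a_12 = 109227.

109227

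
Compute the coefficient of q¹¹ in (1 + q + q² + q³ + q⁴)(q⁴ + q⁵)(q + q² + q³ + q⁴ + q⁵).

(1 + q + q² + q³ + q⁴) has coefficients 1,1,1,1,1 for degrees 0…4.
(q⁴ + q⁵) has coefficients 0,0,0,0,1,1,0,0,0,0,0,0 for degrees 0…11.
Finally multiplying by (q + q² + q³ + q⁴ + q⁵), the product of all factors after the first has coefficients 0,0,0,0,0,1,2,2,2,2,1,0 for degrees 0…11.
[q¹¹] = 1·0 + 1·1 + 1·2 + 1·2 + 1·2 = 7.

7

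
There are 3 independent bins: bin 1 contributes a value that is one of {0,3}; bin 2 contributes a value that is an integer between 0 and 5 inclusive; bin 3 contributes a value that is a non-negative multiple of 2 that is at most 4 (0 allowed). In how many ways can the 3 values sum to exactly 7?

The generating function for the choices is (1 + t^3)·(1 + t + t^2 + t^3 + t^4 + t^5)·(1 + t^2 + t^4); the count is [t^7].
(1 + t^3) has coefficients 1,0,0,1 for degrees 0…3.
(1 + t + t^2 + t^3 + t^4 + t^5) has coefficients 1,1,1,1,1,1,0,0 for degrees 0…7.
Finally multiplying by (1 + t^2 + t^4), the product of all factors after the first has coefficients 1,1,2,2,3,3,2,2 for degrees 0…7.
[t^7] = 1·2 + 1·3 = 5.

5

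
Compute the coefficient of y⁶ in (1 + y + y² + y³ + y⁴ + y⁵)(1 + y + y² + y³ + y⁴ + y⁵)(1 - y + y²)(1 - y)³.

-2

(1 + y + y² + y³ + y⁴ + y⁵) has coefficients 1,1,1,1,1,1 for degrees 0…5.
(1 + y + y² + y³ + y⁴ + y⁵) has coefficients 1,1,1,1,1,1,0 for degrees 0…6.
Multiplying by (1 - y + y²) gives running coefficients 1,0,1,1,1,1,0 for degrees 0…6.
Finally multiplying by (1 - y)³, the product of all factors after the first has coefficients 1,-3,4,-3,1,0,-1 for degrees 0…6.
[y⁶] = 1·(-1) + 1·0 + 1·1 + 1·(-3) + 1·4 + 1·(-3) = -2.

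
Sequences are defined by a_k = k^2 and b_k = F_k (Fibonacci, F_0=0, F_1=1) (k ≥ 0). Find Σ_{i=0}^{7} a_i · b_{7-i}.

Write out a_i and b_{7-i} for i = 0,…,7 and sum the products.
Σ = 0·13 + 1·8 + 4·5 + 9·3 + 16·2 + 25·1 + 36·1 + 49·0 = 148.

148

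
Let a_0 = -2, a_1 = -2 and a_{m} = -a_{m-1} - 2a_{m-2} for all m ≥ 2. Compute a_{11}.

-2

The ordinary generating function has denominator 1 + x + 2x^2.
Iterating the recurrence: a_0,…,a_{11} = -2, -2, 6, -2, -10, 14, 6, -34, 22, 46, -90, -2.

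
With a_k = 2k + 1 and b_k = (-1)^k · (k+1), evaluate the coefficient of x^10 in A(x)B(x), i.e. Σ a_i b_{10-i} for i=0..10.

6

Write out a_i and b_{10-i} for i = 0,…,10 and sum the products.
Σ = 1·11 + 3·(-10) + 5·9 + 7·(-8) + 9·7 + 11·(-6) + 13·5 + 15·(-4) + 17·3 + 19·(-2) + 21·1 = 6.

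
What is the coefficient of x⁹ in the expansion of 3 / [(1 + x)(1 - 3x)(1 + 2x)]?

25344

Partial fractions give a closed form: a_n = (-3/4)·(-1)^n + (27/20)·3^n + (12/5)·(-2)^n.
At n = 9: a_9 = 25344.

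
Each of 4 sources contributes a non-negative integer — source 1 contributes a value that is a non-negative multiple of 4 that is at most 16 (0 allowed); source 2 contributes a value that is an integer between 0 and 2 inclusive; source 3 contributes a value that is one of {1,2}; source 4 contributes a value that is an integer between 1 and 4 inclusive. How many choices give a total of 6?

The generating function for the choices is (1 + q⁴ + q⁸ + q¹² + q¹⁶)·(1 + q + q²)·(q + q²)·(q + q² + q³ + q⁴); the count is [q⁶].
(1 + q⁴ + q⁸ + q¹² + q¹⁶) has coefficients 1,0,0,0,1,0,0 for degrees 0…6.
(1 + q + q²) has coefficients 1,1,1,0,0,0,0 for degrees 0…6.
Multiplying by (q + q²) gives running coefficients 0,1,2,2,1,0,0 for degrees 0…6.
Finally multiplying by (q + q² + q³ + q⁴), the product of all factors after the first has coefficients 0,0,1,3,5,6,5 for degrees 0…6.
[q⁶] = 1·5 + 1·1 = 6.

6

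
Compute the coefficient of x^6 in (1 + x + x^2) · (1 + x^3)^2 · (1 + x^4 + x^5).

3

(1 + x + x^2) has coefficients 1,1,1 for degrees 0…2.
(1 + x^3)^2 has coefficients 1,0,0,2,0,0,1 for degrees 0…6.
Finally multiplying by (1 + x^4 + x^5), the product of all factors after the first has coefficients 1,0,0,2,1,1,1 for degrees 0…6.
[x^6] = 1·1 + 1·1 + 1·1 = 3.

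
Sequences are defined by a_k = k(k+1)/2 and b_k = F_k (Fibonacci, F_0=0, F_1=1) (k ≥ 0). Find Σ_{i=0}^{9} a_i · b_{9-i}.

This is [x^9] in the product of the two ordinary generating functions.
Σ = 0·34 + 1·21 + 3·13 + 6·8 + 10·5 + 15·3 + 21·2 + 28·1 + 36·1 + 45·0 = 309.

309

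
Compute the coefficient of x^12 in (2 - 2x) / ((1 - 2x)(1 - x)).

Partial fractions give a closed form: a_n = (2)·2^n.
At n = 12: a_12 = 8192.

8192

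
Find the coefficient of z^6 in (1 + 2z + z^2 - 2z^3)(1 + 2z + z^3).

-2

(1 + 2z + z^2 - 2z^3) has coefficients 1,2,1,-2 for degrees 0…3.
(1 + 2z + z^3) has coefficients 1,2,0,1,0,0,0 for degrees 0…6.
[z^6] = 1·0 + 2·0 + 1·0 − 2·1 = -2.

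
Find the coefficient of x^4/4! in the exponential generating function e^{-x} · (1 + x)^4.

The EGF product rule gives c_4 = Σ_{k_1+k_2=4} C(4; k_1,k_2) · ∏ g_i(k_i), where e^{-x} gives (-1)^k; (1+x)^4 gives the falling factorial (4)_k.
g_1(k) for k = 0…4: 1, -1, 1, -1, 1.
g_2(k) for k = 0…4: 1, 4, 12, 24, 24.
c_4 = Σ_k C(4,k)·g_1(k)·g_2(4−k) = 1·1·24 + 4·(-1)·24 + 6·1·12 + 4·(-1)·4 + 1·1·1 = 24 − 96 + 72 − 16 + 1 = -15.

-15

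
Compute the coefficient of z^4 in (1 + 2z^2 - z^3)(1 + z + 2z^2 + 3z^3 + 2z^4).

5

(1 + 2z^2 - z^3) has coefficients 1,0,2,-1 for degrees 0…3.
(1 + z + 2z^2 + 3z^3 + 2z^4) has coefficients 1,1,2,3,2 for degrees 0…4.
[z^4] = 1·2 + 2·2 − 1·1 = 5.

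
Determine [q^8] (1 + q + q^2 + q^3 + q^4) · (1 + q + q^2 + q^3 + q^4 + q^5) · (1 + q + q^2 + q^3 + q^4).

(1 + q + q^2 + q^3 + q^4) has coefficients 1,1,1,1,1 for degrees 0…4.
(1 + q + q^2 + q^3 + q^4 + q^5) has coefficients 1,1,1,1,1,1,0,0,0 for degrees 0…8.
Finally multiplying by (1 + q + q^2 + q^3 + q^4), the product of all factors after the first has coefficients 1,2,3,4,5,5,4,3,2 for degrees 0…8.
[q^8] = 1·2 + 1·3 + 1·4 + 1·5 + 1·5 = 19.

19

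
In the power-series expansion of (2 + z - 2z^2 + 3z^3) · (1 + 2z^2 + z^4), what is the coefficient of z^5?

(2 + z - 2z^2 + 3z^3) has coefficients 2,1,-2,3 for degrees 0…3.
(1 + 2z^2 + z^4) has coefficients 1,0,2,0,1,0 for degrees 0…5.
[z^5] = 2·0 + 1·1 − 2·0 + 3·2 = 7.

7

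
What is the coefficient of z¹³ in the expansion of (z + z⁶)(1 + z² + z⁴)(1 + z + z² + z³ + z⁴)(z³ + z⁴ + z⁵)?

(z + z⁶) has coefficients 0,1,0,0,0,0,1 for degrees 0…6.
(1 + z² + z⁴) has coefficients 1,0,1,0,1,0,0,0,0,0,0,0,0,0 for degrees 0…13.
Multiplying by (1 + z + z² + z³ + z⁴) gives running coefficients 1,1,2,2,3,2,2,1,1,0,0,0,0,0 for degrees 0…13.
Finally multiplying by (z³ + z⁴ + z⁵), the product of all factors after the first has coefficients 0,0,0,1,2,4,5,7,7,7,5,4,2,1 for degrees 0…13.
[z¹³] = 1·2 + 1·7 = 9.

9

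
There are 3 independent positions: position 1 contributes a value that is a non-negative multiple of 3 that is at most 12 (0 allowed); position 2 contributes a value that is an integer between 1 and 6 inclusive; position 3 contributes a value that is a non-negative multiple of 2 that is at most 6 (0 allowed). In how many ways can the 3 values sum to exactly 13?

8

The generating function for the choices is (1 + y^3 + y^6 + y^9 + y^12)·(y + y^2 + y^3 + y^4 + y^5 + y^6)·(1 + y^2 + y^4 + y^6); the count is [y^13].
(1 + y^3 + y^6 + y^9 + y^12) has coefficients 1,0,0,1,0,0,1,0,0,1,0,0,1 for degrees 0…12.
(y + y^2 + y^3 + y^4 + y^5 + y^6) has coefficients 0,1,1,1,1,1,1,0,0,0,0,0,0,0 for degrees 0…13.
Finally multiplying by (1 + y^2 + y^4 + y^6), the product of all factors after the first has coefficients 0,1,1,2,2,3,3,3,3,2,2,1,1,0 for degrees 0…13.
[y^13] = 1·0 + 1·2 + 1·3 + 1·2 + 1·1 = 8.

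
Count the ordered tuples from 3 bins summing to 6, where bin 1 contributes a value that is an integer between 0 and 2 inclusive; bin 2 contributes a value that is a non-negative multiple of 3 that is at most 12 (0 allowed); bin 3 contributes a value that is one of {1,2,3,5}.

4

The generating function for the choices is (1 + t + t^2)·(1 + t^3 + t^6 + t^9 + t^12)·(t + t^2 + t^3 + t^5); the count is [t^6].
(1 + t + t^2) has coefficients 1,1,1 for degrees 0…2.
(1 + t^3 + t^6 + t^9 + t^12) has coefficients 1,0,0,1,0,0,1 for degrees 0…6.
Finally multiplying by (t + t^2 + t^3 + t^5), the product of all factors after the first has coefficients 0,1,1,1,1,2,1 for degrees 0…6.
[t^6] = 1·1 + 1·2 + 1·1 = 4.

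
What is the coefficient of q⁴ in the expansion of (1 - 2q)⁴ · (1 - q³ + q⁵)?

24

(1 - 2q)⁴ has coefficients 1,-8,24,-32,16 for degrees 0…4.
(1 - q³ + q⁵) has coefficients 1,0,0,-1,0 for degrees 0…4.
[q⁴] = 1·0 − 8·(-1) + 24·0 − 32·0 + 16·1 = 24.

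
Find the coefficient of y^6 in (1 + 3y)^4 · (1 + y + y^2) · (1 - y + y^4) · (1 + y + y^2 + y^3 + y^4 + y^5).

(1 + 3y)^4 has coefficients 1,12,54,108,81 for degrees 0…4.
(1 + y + y^2) has coefficients 1,1,1,0,0,0,0 for degrees 0…6.
Multiplying by (1 - y + y^4) gives running coefficients 1,0,0,-1,1,1,1 for degrees 0…6.
Finally multiplying by (1 + y + y^2 + y^3 + y^4 + y^5), the product of all factors after the first has coefficients 1,1,1,0,1,2,2 for degrees 0…6.
[y^6] = 1·2 + 12·2 + 54·1 + 108·0 + 81·1 = 161.

161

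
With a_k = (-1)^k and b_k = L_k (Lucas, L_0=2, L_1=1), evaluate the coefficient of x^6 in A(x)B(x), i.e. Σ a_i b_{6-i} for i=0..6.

14

The convolution is the x^6 coefficient of A(x)B(x).
Σ = 1·18 − 1·11 + 1·7 − 1·4 + 1·3 − 1·1 + 1·2 = 14.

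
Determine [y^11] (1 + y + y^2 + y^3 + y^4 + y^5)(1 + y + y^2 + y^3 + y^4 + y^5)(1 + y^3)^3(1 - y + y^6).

15

(1 + y + y^2 + y^3 + y^4 + y^5) has coefficients 1,1,1,1,1,1 for degrees 0…5.
(1 + y + y^2 + y^3 + y^4 + y^5) has coefficients 1,1,1,1,1,1,0,0,0,0,0,0 for degrees 0…11.
Multiplying by (1 + y^3)^3 gives running coefficients 1,1,1,4,4,4,6,6,6,4,4,4 for degrees 0…11.
Finally multiplying by (1 - y + y^6), the product of all factors after the first has coefficients 1,0,0,3,0,0,3,1,1,2,4,4 for degrees 0…11.
[y^11] = 1·4 + 1·4 + 1·2 + 1·1 + 1·1 + 1·3 = 15.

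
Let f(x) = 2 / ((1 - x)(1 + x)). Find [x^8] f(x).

Partial fractions give a closed form: a_n = (1)·1^n + (1)·(-1)^n.
At n = 8: a_8 = 2.

2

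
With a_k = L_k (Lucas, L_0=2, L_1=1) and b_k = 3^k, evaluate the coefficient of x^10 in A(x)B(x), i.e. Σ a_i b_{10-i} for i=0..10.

This is [x^10] in the product of the two ordinary generating functions.
Σ = 2·59049 + 1·19683 + 3·6561 + 4·2187 + 7·729 + 11·243 + 18·81 + 29·27 + 47·9 + 76·3 + 123·1 = 177003.

177003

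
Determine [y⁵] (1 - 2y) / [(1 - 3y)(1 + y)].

60

Partial fractions give a closed form: a_n = (1/4)·3^n + (3/4)·(-1)^n.
At n = 5: a_5 = 60.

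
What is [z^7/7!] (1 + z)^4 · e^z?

1961

The EGF product rule gives c_7 = Σ_{k_1+k_2=7} C(7; k_1,k_2) · ∏ g_i(k_i), where (1+z)^4 gives the falling factorial (4)_k; e^z gives (1)^k.
g_1(k) for k = 0…7: 1, 4, 12, 24, 24, 0, 0, 0.
g_2(k) for k = 0…7: 1, 1, 1, 1, 1, 1, 1, 1.
c_7 = Σ_k C(7,k)·g_1(k)·g_2(7−k) = 1·1·1 + 7·4·1 + 21·12·1 + 35·24·1 + 35·24·1 = 1 + 28 + 252 + 840 + 840 = 1961.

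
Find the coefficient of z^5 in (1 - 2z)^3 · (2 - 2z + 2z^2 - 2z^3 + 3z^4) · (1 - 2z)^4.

-3234

(1 - 2z)^3 has coefficients 1,-6,12,-8 for degrees 0…3.
(2 - 2z + 2z^2 - 2z^3 + 3z^4) has coefficients 2,-2,2,-2,3,0 for degrees 0…5.
Finally multiplying by (1 - 2z)^4, the product of all factors after the first has coefficients 2,-18,66,-130,163,-168 for degrees 0…5.
[z^5] = 1·(-168) − 6·163 + 12·(-130) − 8·66 = -3234.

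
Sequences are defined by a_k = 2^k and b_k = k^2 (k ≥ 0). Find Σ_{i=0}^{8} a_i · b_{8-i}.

The convolution is the x^8 coefficient of A(x)B(x).
Σ = 1·64 + 2·49 + 4·36 + 8·25 + 16·16 + 32·9 + 64·4 + 128·1 + 256·0 = 1434.

1434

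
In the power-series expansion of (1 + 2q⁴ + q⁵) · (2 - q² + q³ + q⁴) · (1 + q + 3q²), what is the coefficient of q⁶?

(1 + 2q⁴ + q⁵) has coefficients 1,0,0,0,2,1 for degrees 0…5.
(2 - q² + q³ + q⁴) has coefficients 2,0,-1,1,1,0,0 for degrees 0…6.
Finally multiplying by (1 + q + 3q²), the product of all factors after the first has coefficients 2,2,5,0,-1,4,3 for degrees 0…6.
[q⁶] = 1·3 + 2·5 + 1·2 = 15.

15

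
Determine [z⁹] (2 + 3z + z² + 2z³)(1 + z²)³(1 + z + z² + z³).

17

(2 + 3z + z² + 2z³) has coefficients 2,3,1,2 for degrees 0…3.
(1 + z²)³ has coefficients 1,0,3,0,3,0,1,0,0,0 for degrees 0…9.
Finally multiplying by (1 + z + z² + z³), the product of all factors after the first has coefficients 1,1,4,4,6,6,4,4,1,1 for degrees 0…9.
[z⁹] = 2·1 + 3·1 + 1·4 + 2·4 = 17.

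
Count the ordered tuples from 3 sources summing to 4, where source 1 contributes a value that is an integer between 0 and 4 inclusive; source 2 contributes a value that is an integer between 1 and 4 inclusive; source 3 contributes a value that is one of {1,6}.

The generating function for the choices is (1 + x + x² + x³ + x⁴)·(x + x² + x³ + x⁴)·(x + x⁶); the count is [x⁴].
(1 + x + x² + x³ + x⁴) has coefficients 1,1,1,1,1 for degrees 0…4.
(x + x² + x³ + x⁴) has coefficients 0,1,1,1,1 for degrees 0…4.
Finally multiplying by (x + x⁶), the product of all factors after the first has coefficients 0,0,1,1,1 for degrees 0…4.
[x⁴] = 1·1 + 1·1 + 1·1 + 1·0 + 1·0 = 3.

3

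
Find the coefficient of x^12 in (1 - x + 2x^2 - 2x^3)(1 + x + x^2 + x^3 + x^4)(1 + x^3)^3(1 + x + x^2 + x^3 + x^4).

-3

(1 - x + 2x^2 - 2x^3) has coefficients 1,-1,2,-2 for degrees 0…3.
(1 + x + x^2 + x^3 + x^4) has coefficients 1,1,1,1,1,0,0,0,0,0,0,0,0 for degrees 0…12.
Multiplying by (1 + x^3)^3 gives running coefficients 1,1,1,4,4,3,6,6,3,4,4,1,1 for degrees 0…12.
Finally multiplying by (1 + x + x^2 + x^3 + x^4), the product of all factors after the first has coefficients 1,2,3,7,11,13,18,23,22,22,23,18,13 for degrees 0…12.
[x^12] = 1·13 − 1·18 + 2·23 − 2·22 = -3.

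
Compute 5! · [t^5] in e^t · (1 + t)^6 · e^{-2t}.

-151

The EGF product rule gives c_5 = Σ_{k_1+k_2+k_3=5} C(5; k_1,k_2,k_3) · ∏ g_i(k_i), where e^t gives (1)^k; (1+t)^6 gives the falling factorial (6)_k; e^{-2t} gives (-2)^k.
g_1(k) for k = 0…5: 1, 1, 1, 1, 1, 1.
g_2(k) for k = 0…5: 1, 6, 30, 120, 360, 720.
g_3(k) for k = 0…5: 1, -2, 4, -8, 16, -32.
First combine the last two factors: h(k) = Σ_j C(k,j)·g_2(j)·g_3(k−j) for k = 0…5: 1, 4, 10, 4, -56, -32.
c_5 = Σ_k C(5,k)·g_1(k)·h(5−k) = 1·1·(-32) + 5·1·(-56) + 10·1·4 + 10·1·10 + 5·1·4 + 1·1·1 = −32 − 280 + 40 + 100 + 20 + 1 = -151.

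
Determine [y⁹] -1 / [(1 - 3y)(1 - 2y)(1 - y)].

-86526

Partial fractions give a closed form: a_n = (-9/2)·3^n + (4)·2^n + (-1/2)·1^n.
At n = 9: a_9 = -86526.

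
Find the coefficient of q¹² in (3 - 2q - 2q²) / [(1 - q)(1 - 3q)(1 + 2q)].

1013561

The denominator gives the recurrence a_n = 2a_(n−1) + 5a_(n−2) − 6a_(n−3) for n ≥ 3; the numerator fixes a_0 = 3, a_1 = 4, a_2 = 21.
Iterating: 3, 4, 21, 44, 169, 432, 1445, 4036, 12705, 36920, 113149, 334668, 1013561, so a_12 = 1013561.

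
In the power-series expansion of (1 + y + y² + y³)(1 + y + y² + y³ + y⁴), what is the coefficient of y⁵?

3

(1 + y + y² + y³) has coefficients 1,1,1,1 for degrees 0…3.
(1 + y + y² + y³ + y⁴) has coefficients 1,1,1,1,1,0 for degrees 0…5.
[y⁵] = 1·0 + 1·1 + 1·1 + 1·1 = 3.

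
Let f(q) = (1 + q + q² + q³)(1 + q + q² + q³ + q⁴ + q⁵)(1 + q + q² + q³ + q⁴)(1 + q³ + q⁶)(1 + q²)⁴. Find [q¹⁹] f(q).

(1 + q + q² + q³) has coefficients 1,1,1,1 for degrees 0…3.
(1 + q + q² + q³ + q⁴ + q⁵) has coefficients 1,1,1,1,1,1,0,0,0,0,0,0,0,0,0,0,0,0,0,0 for degrees 0…19.
Multiplying by (1 + q + q² + q³ + q⁴) gives running coefficients 1,2,3,4,5,5,4,3,2,1,0,0,0,0,0,0,0,0,0,0 for degrees 0…19.
Multiplying by (1 + q³ + q⁶) gives running coefficients 1,2,3,5,7,8,9,10,10,9,8,7,5,3,2,1,0,0,0,0 for degrees 0…19.
Finally multiplying by (1 + q²)⁴, the product of all factors after the first has coefficients 1,2,7,13,25,40,59,80,101,119,133,140,140,133,119,101,80,59,40,25 for degrees 0…19.
[q¹⁹] = 1·25 + 1·40 + 1·59 + 1·80 = 204.

204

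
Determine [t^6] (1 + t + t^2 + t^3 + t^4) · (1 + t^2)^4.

14

(1 + t + t^2 + t^3 + t^4) has coefficients 1,1,1,1,1 for degrees 0…4.
(1 + t^2)^4 has coefficients 1,0,4,0,6,0,4 for degrees 0…6.
[t^6] = 1·4 + 1·0 + 1·6 + 1·0 + 1·4 = 14.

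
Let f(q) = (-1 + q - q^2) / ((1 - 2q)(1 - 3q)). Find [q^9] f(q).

-45159

The denominator gives the recurrence a_n = 5a_(n−1) − 6a_(n−2) for n ≥ 3; the numerator fixes a_0 = -1, a_1 = -4, a_2 = -15.
Iterating: -1, -4, -15, -51, -165, -519, -1605, -4911, -14925, -45159, so a_9 = -45159.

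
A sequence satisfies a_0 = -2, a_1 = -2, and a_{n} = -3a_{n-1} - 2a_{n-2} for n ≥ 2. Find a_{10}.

4090

The ordinary generating function has denominator 1 + 3q + 2q^2.
Iterating the recurrence: a_0,…,a_{10} = -2, -2, 10, -26, 58, -122, 250, -506, 1018, -2042, 4090.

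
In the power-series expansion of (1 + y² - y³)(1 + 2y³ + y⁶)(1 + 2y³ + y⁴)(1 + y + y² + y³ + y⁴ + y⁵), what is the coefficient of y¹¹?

(1 + y² - y³) has coefficients 1,0,1,-1 for degrees 0…3.
(1 + 2y³ + y⁶) has coefficients 1,0,0,2,0,0,1,0,0,0,0,0 for degrees 0…11.
Multiplying by (1 + 2y³ + y⁴) gives running coefficients 1,0,0,4,1,0,5,2,0,2,1,0 for degrees 0…11.
Finally multiplying by (1 + y + y² + y³ + y⁴ + y⁵), the product of all factors after the first has coefficients 1,1,1,5,6,6,10,12,12,10,10,10 for degrees 0…11.
[y¹¹] = 1·10 + 1·10 − 1·12 = 8.

8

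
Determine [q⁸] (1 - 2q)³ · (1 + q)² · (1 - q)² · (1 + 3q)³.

522

(1 - 2q)³ has coefficients 1,-6,12,-8 for degrees 0…3.
(1 + q)² has coefficients 1,2,1,0,0,0,0,0,0 for degrees 0…8.
Multiplying by (1 - q)² gives running coefficients 1,0,-2,0,1,0,0,0,0 for degrees 0…8.
Finally multiplying by (1 + 3q)³, the product of all factors after the first has coefficients 1,9,25,9,-53,-45,27,27,0 for degrees 0…8.
[q⁸] = 1·0 − 6·27 + 12·27 − 8·(-45) = 522.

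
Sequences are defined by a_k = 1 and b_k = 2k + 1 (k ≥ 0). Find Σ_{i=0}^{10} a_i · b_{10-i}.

121

This is [x^10] in the product of the two ordinary generating functions.
Σ = 1·21 + 1·19 + 1·17 + 1·15 + 1·13 + 1·11 + 1·9 + 1·7 + 1·5 + 1·3 + 1·1 = 121.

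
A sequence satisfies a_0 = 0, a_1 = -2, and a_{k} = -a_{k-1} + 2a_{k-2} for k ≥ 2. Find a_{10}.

The ordinary generating function has denominator 1 + z - 2z^2.
Iterating the recurrence: a_0,…,a_{10} = 0, -2, 2, -6, 10, -22, 42, -86, 170, -342, 682.

682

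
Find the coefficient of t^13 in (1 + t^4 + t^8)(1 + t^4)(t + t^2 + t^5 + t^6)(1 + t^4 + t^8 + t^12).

11

(1 + t^4 + t^8) has coefficients 1,0,0,0,1,0,0,0,1 for degrees 0…8.
(1 + t^4) has coefficients 1,0,0,0,1,0,0,0,0,0,0,0,0,0 for degrees 0…13.
Multiplying by (t + t^2 + t^5 + t^6) gives running coefficients 0,1,1,0,0,2,2,0,0,1,1,0,0,0 for degrees 0…13.
Finally multiplying by (1 + t^4 + t^8 + t^12), the product of all factors after the first has coefficients 0,1,1,0,0,3,3,0,0,4,4,0,0,4 for degrees 0…13.
[t^13] = 1·4 + 1·4 + 1·3 = 11.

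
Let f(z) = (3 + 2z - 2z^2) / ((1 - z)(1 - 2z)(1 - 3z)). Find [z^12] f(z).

8179993

Partial fractions give a closed form: a_n = (3/2)·1^n + (-14)·2^n + (31/2)·3^n.
At n = 12: a_12 = 8179993.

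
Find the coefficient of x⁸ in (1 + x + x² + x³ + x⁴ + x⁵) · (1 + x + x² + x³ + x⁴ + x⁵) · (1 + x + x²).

(1 + x + x² + x³ + x⁴ + x⁵) has coefficients 1,1,1,1,1,1 for degrees 0…5.
(1 + x + x² + x³ + x⁴ + x⁵) has coefficients 1,1,1,1,1,1,0,0,0 for degrees 0…8.
Finally multiplying by (1 + x + x²), the product of all factors after the first has coefficients 1,2,3,3,3,3,2,1,0 for degrees 0…8.
[x⁸] = 1·0 + 1·1 + 1·2 + 1·3 + 1·3 + 1·3 = 12.

12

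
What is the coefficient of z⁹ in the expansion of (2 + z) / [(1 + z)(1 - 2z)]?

853

Partial fractions give a closed form: a_n = (1/3)·(-1)^n + (5/3)·2^n.
At n = 9: a_9 = 853.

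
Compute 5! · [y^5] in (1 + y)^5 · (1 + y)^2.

The EGF product rule gives c_5 = Σ_{k_1+k_2=5} C(5; k_1,k_2) · ∏ g_i(k_i), where (1+y)^5 gives the falling factorial (5)_k; (1+y)^2 gives the falling factorial (2)_k.
g_1(k) for k = 0…5: 1, 5, 20, 60, 120, 120.
g_2(k) for k = 0…5: 1, 2, 2, 0, 0, 0.
c_5 = Σ_k C(5,k)·g_1(k)·g_2(5−k) = 10·60·2 + 5·120·2 + 1·120·1 = 1200 + 1200 + 120 = 2520.

2520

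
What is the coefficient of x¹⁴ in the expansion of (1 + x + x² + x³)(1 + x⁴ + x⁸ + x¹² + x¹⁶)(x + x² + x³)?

3

(1 + x + x² + x³) has coefficients 1,1,1,1 for degrees 0…3.
(1 + x⁴ + x⁸ + x¹² + x¹⁶) has coefficients 1,0,0,0,1,0,0,0,1,0,0,0,1,0,0 for degrees 0…14.
Finally multiplying by (x + x² + x³), the product of all factors after the first has coefficients 0,1,1,1,0,1,1,1,0,1,1,1,0,1,1 for degrees 0…14.
[x¹⁴] = 1·1 + 1·1 + 1·0 + 1·1 = 3.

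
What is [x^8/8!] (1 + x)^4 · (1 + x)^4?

40320

The EGF product rule gives c_8 = Σ_{k_1+k_2=8} C(8; k_1,k_2) · ∏ g_i(k_i), where (1+x)^4 gives the falling factorial (4)_k; (1+x)^4 gives the falling factorial (4)_k.
g_1(k) for k = 0…8: 1, 4, 12, 24, 24, 0, 0, 0, 0.
g_2(k) for k = 0…8: 1, 4, 12, 24, 24, 0, 0, 0, 0.
c_8 = Σ_k C(8,k)·g_1(k)·g_2(8−k) = 70·24·24 = 40320.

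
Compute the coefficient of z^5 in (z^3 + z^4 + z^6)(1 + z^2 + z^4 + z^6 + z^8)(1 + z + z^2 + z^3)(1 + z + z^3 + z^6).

(z^3 + z^4 + z^6) has coefficients 0,0,0,1,1,0 for degrees 0…5.
(1 + z^2 + z^4 + z^6 + z^8) has coefficients 1,0,1,0,1,0 for degrees 0…5.
Multiplying by (1 + z + z^2 + z^3) gives running coefficients 1,1,2,2,2,2 for degrees 0…5.
Finally multiplying by (1 + z + z^3 + z^6), the product of all factors after the first has coefficients 1,2,3,5,5,6 for degrees 0…5.
[z^5] = 1·3 + 1·2 = 5.

5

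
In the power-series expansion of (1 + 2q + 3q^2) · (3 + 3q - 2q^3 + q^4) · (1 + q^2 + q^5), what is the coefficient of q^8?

(1 + 2q + 3q^2) has coefficients 1,2,3 for degrees 0…2.
(3 + 3q - 2q^3 + q^4) has coefficients 3,3,0,-2,1,0,0,0,0 for degrees 0…8.
Finally multiplying by (1 + q^2 + q^5), the product of all factors after the first has coefficients 3,3,3,1,1,1,4,0,-2 for degrees 0…8.
[q^8] = 1·(-2) + 2·0 + 3·4 = 10.

10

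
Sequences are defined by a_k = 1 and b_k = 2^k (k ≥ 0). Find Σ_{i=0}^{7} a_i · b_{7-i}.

255

The convolution is the t^7 coefficient of A(t)B(t).
Σ = 1·128 + 1·64 + 1·32 + 1·16 + 1·8 + 1·4 + 1·2 + 1·1 = 255.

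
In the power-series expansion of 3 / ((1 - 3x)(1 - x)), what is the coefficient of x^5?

The denominator gives the recurrence a_n = 4a_(n−1) − 3a_(n−2) for n ≥ 2; the numerator fixes a_0 = 3, a_1 = 12.
Iterating: 3, 12, 39, 120, 363, 1092, so a_5 = 1092.

1092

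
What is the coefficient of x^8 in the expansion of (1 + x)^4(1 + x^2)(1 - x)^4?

(1 + x)^4 has coefficients 1,4,6,4,1 for degrees 0…4.
(1 + x^2) has coefficients 1,0,1,0,0,0,0,0,0 for degrees 0…8.
Finally multiplying by (1 - x)^4, the product of all factors after the first has coefficients 1,-4,7,-8,7,-4,1,0,0 for degrees 0…8.
[x^8] = 1·0 + 4·0 + 6·1 + 4·(-4) + 1·7 = -3.

-3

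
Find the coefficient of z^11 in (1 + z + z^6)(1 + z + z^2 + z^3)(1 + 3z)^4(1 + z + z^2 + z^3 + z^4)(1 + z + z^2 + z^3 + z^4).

(1 + z + z^6) has coefficients 1,1,0,0,0,0,1 for degrees 0…6.
(1 + z + z^2 + z^3) has coefficients 1,1,1,1,0,0,0,0,0,0,0,0 for degrees 0…11.
Multiplying by (1 + 3z)^4 gives running coefficients 1,13,67,175,255,243,189,81,0,0,0,0 for degrees 0…11.
Multiplying by (1 + z + z^2 + z^3 + z^4) gives running coefficients 1,14,81,256,511,753,929,943,768,513,270,81 for degrees 0…11.
Finally multiplying by (1 + z + z^2 + z^3 + z^4), the product of all factors after the first has coefficients 1,15,96,352,863,1615,2530,3392,3904,3906,3423,2575 for degrees 0…11.
[z^11] = 1·2575 + 1·3423 + 1·1615 = 7613.

7613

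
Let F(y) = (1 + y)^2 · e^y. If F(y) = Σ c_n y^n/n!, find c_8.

The EGF product rule gives c_8 = Σ_{k_1+k_2=8} C(8; k_1,k_2) · ∏ g_i(k_i), where (1+y)^2 gives the falling factorial (2)_k; e^y gives (1)^k.
g_1(k) for k = 0…8: 1, 2, 2, 0, 0, 0, 0, 0, 0.
g_2(k) for k = 0…8: 1, 1, 1, 1, 1, 1, 1, 1, 1.
c_8 = Σ_k C(8,k)·g_1(k)·g_2(8−k) = 1·1·1 + 8·2·1 + 28·2·1 = 1 + 16 + 56 = 73.

73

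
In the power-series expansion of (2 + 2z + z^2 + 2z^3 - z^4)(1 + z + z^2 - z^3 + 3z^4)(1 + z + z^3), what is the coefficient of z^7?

(2 + 2z + z^2 + 2z^3 - z^4) has coefficients 2,2,1,2,-1 for degrees 0…4.
(1 + z + z^2 - z^3 + 3z^4) has coefficients 1,1,1,-1,3,0,0,0 for degrees 0…7.
Finally multiplying by (1 + z + z^3), the product of all factors after the first has coefficients 1,2,2,1,3,4,-1,3 for degrees 0…7.
[z^7] = 2·3 + 2·(-1) + 1·4 + 2·3 − 1·1 = 13.

13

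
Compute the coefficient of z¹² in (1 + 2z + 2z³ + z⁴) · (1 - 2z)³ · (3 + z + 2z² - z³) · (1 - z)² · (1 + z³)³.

-434

(1 + 2z + 2z³ + z⁴) has coefficients 1,2,0,2,1 for degrees 0…4.
(1 - 2z)³ has coefficients 1,-6,12,-8,0,0,0,0,0,0,0,0,0 for degrees 0…12.
Multiplying by (3 + z + 2z² - z³) gives running coefficients 3,-17,32,-25,22,-28,8,0,0,0,0,0,0 for degrees 0…12.
Multiplying by (1 - z)² gives running coefficients 3,-23,69,-106,104,-97,86,-44,8,0,0,0,0 for degrees 0…12.
Finally multiplying by (1 + z³)³, the product of all factors after the first has coefficients 3,-23,69,-97,35,110,-223,199,-76,-57,157,-198,152 for degrees 0…12.
[z¹²] = 1·152 + 2·(-198) + 2·(-57) + 1·(-76) = -434.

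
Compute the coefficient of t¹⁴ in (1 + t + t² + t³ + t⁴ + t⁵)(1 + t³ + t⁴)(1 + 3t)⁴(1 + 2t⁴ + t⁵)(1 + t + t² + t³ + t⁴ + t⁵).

11539

(1 + t + t² + t³ + t⁴ + t⁵) has coefficients 1,1,1,1,1,1 for degrees 0…5.
(1 + t³ + t⁴) has coefficients 1,0,0,1,1,0,0,0,0,0,0,0,0,0,0 for degrees 0…14.
Multiplying by (1 + 3t)⁴ gives running coefficients 1,12,54,109,94,66,162,189,81,0,0,0,0,0,0 for degrees 0…14.
Multiplying by (1 + 2t⁴ + t⁵) gives running coefficients 1,12,54,109,96,91,282,461,378,226,390,540,351,81,0 for degrees 0…14.
Finally multiplying by (1 + t + t² + t³ + t⁴ + t⁵), the product of all factors after the first has coefficients 1,13,67,176,272,363,644,1093,1417,1534,1828,2277,2346,1966,1588 for degrees 0…14.
[t¹⁴] = 1·1588 + 1·1966 + 1·2346 + 1·2277 + 1·1828 + 1·1534 = 11539.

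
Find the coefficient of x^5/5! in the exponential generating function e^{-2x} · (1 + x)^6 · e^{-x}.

207

The EGF product rule gives c_5 = Σ_{k_1+k_2+k_3=5} C(5; k_1,k_2,k_3) · ∏ g_i(k_i), where e^{-2x} gives (-2)^k; (1+x)^6 gives the falling factorial (6)_k; e^{-x} gives (-1)^k.
g_1(k) for k = 0…5: 1, -2, 4, -8, 16, -32.
g_2(k) for k = 0…5: 1, 6, 30, 120, 360, 720.
g_3(k) for k = 0…5: 1, -1, 1, -1, 1, -1.
First combine the last two factors: h(k) = Σ_j C(k,j)·g_2(j)·g_3(k−j) for k = 0…5: 1, 5, 19, 47, 37, -151.
c_5 = Σ_k C(5,k)·g_1(k)·h(5−k) = 1·1·(-151) + 5·(-2)·37 + 10·4·47 + 10·(-8)·19 + 5·16·5 + 1·(-32)·1 = −151 − 370 + 1880 − 1520 + 400 − 32 = 207.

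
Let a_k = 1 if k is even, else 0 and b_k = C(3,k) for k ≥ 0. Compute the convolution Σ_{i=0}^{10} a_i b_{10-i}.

This is [x^10] in the product of the two ordinary generating functions.
Σ = 1·0 + 0·0 + 1·0 + 0·0 + 1·0 + 0·0 + 1·0 + 0·1 + 1·3 + 0·3 + 1·1 = 4.

4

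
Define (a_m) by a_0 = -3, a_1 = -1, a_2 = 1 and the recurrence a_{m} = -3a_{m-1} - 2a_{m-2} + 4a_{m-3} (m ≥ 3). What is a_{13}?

-11109

The ordinary generating function has denominator 1 + 3z + 2z^2 - 4z^3.
Iterating the recurrence: a_0,…,a_{13} = -3, -1, 1, -13, 33, -69, 89, 3, -463, 1739, -4279, 7507, -7007, -11109.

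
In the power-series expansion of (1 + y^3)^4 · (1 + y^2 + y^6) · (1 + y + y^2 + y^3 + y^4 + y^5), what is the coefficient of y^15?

(1 + y^3)^4 has coefficients 1,0,0,4,0,0,6,0,0,4,0,0,1 for degrees 0…12.
(1 + y^2 + y^6) has coefficients 1,0,1,0,0,0,1,0,0,0,0,0,0,0,0,0 for degrees 0…15.
Finally multiplying by (1 + y + y^2 + y^3 + y^4 + y^5), the product of all factors after the first has coefficients 1,1,2,2,2,2,2,2,1,1,1,1,0,0,0,0 for degrees 0…15.
[y^15] = 1·0 + 4·0 + 6·1 + 4·2 + 1·2 = 16.

16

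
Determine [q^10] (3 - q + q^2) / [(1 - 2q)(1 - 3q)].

The denominator gives the recurrence a_n = 5a_(n−1) − 6a_(n−2) for n ≥ 3; the numerator fixes a_0 = 3, a_1 = 14, a_2 = 53.
Iterating: 3, 14, 53, 181, 587, 1849, 5723, 17521, 53267, 161209, 486443, so a_10 = 486443.

486443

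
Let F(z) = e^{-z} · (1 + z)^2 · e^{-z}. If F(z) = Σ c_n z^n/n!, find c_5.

-32

The EGF product rule gives c_5 = Σ_{k_1+k_2+k_3=5} C(5; k_1,k_2,k_3) · ∏ g_i(k_i), where e^{-z} gives (-1)^k; (1+z)^2 gives the falling factorial (2)_k; e^{-z} gives (-1)^k.
g_1(k) for k = 0…5: 1, -1, 1, -1, 1, -1.
g_2(k) for k = 0…5: 1, 2, 2, 0, 0, 0.
g_3(k) for k = 0…5: 1, -1, 1, -1, 1, -1.
First combine the last two factors: h(k) = Σ_j C(k,j)·g_2(j)·g_3(k−j) for k = 0…5: 1, 1, -1, -1, 5, -11.
c_5 = Σ_k C(5,k)·g_1(k)·h(5−k) = 1·1·(-11) + 5·(-1)·5 + 10·1·(-1) + 10·(-1)·(-1) + 5·1·1 + 1·(-1)·1 = −11 − 25 − 10 + 10 + 5 − 1 = -32.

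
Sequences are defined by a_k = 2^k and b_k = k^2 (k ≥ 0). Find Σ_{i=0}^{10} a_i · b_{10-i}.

5998

This is [x^10] in the product of the two ordinary generating functions.
Σ = 1·100 + 2·81 + 4·64 + 8·49 + 16·36 + 32·25 + 64·16 + 128·9 + 256·4 + 512·1 + 1024·0 = 5998.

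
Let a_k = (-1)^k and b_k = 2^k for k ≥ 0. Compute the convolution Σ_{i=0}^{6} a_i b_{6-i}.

This is [x^6] in the product of the two ordinary generating functions.
Σ = 1·64 − 1·32 + 1·16 − 1·8 + 1·4 − 1·2 + 1·1 = 43.

43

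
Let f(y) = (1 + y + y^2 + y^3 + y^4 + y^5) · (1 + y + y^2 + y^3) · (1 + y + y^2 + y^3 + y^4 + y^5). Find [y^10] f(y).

(1 + y + y^2 + y^3 + y^4 + y^5) has coefficients 1,1,1,1,1,1 for degrees 0…5.
(1 + y + y^2 + y^3) has coefficients 1,1,1,1,0,0,0,0,0,0,0 for degrees 0…10.
Finally multiplying by (1 + y + y^2 + y^3 + y^4 + y^5), the product of all factors after the first has coefficients 1,2,3,4,4,4,3,2,1,0,0 for degrees 0…10.
[y^10] = 1·0 + 1·0 + 1·1 + 1·2 + 1·3 + 1·4 = 10.

10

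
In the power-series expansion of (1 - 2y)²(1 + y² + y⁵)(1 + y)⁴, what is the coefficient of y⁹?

(1 - 2y)² has coefficients 1,-4,4 for degrees 0…2.
(1 + y² + y⁵) has coefficients 1,0,1,0,0,1,0,0,0,0 for degrees 0…9.
Finally multiplying by (1 + y)⁴, the product of all factors after the first has coefficients 1,4,7,8,7,5,5,6,4,1 for degrees 0…9.
[y⁹] = 1·1 − 4·4 + 4·6 = 9.

9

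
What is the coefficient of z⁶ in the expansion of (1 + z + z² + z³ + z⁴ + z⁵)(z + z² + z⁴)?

(1 + z + z² + z³ + z⁴ + z⁵) has coefficients 1,1,1,1,1,1 for degrees 0…5.
(z + z² + z⁴) has coefficients 0,1,1,0,1,0,0 for degrees 0…6.
[z⁶] = 1·0 + 1·0 + 1·1 + 1·0 + 1·1 + 1·1 = 3.

3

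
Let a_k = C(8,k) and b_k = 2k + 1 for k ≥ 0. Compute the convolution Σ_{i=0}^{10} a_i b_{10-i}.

3328

The convolution is the t^10 coefficient of A(t)B(t).
Σ = 1·21 + 8·19 + 28·17 + 56·15 + 70·13 + 56·11 + 28·9 + 8·7 + 1·5 + 0·3 + 0·1 = 3328.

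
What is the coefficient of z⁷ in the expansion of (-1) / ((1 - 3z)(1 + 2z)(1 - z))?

The denominator gives the recurrence a_n = 2a_(n−1) + 5a_(n−2) − 6a_(n−3) for n ≥ 3; the numerator fixes a_0 = -1, a_1 = -2, a_2 = -9.
Iterating: -1, -2, -9, -22, -77, -210, -673, -1934, so a_7 = -1934.

-1934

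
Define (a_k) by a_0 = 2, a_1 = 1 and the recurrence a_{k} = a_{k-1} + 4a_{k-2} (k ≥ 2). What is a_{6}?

The ordinary generating function has denominator 1 - q - 4q^2.
Iterating the recurrence: a_0,…,a_{6} = 2, 1, 9, 13, 49, 101, 297.

297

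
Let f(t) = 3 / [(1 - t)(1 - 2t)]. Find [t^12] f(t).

24573

The denominator gives the recurrence a_n = 3a_(n−1) − 2a_(n−2) for n ≥ 2; the numerator fixes a_0 = 3, a_1 = 9.
Iterating: 3, 9, 21, 45, 93, 189, 381, 765, 1533, 3069, 6141, 12285, 24573, so a_12 = 24573.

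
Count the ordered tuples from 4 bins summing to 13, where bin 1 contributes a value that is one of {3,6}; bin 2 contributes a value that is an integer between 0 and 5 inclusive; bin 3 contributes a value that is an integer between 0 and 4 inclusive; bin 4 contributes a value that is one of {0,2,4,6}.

The generating function for the choices is (z^3 + z^6)·(1 + z + z^2 + z^3 + z^4 + z^5)·(1 + z + z^2 + z^3 + z^4)·(1 + z^2 + z^4 + z^6); the count is [z^13].
(z^3 + z^6) has coefficients 0,0,0,1,0,0,1 for degrees 0…6.
(1 + z + z^2 + z^3 + z^4 + z^5) has coefficients 1,1,1,1,1,1,0,0,0,0,0,0,0,0 for degrees 0…13.
Multiplying by (1 + z + z^2 + z^3 + z^4) gives running coefficients 1,2,3,4,5,5,4,3,2,1,0,0,0,0 for degrees 0…13.
Finally multiplying by (1 + z^2 + z^4 + z^6), the product of all factors after the first has coefficients 1,2,4,6,9,11,13,14,14,13,11,9,6,4 for degrees 0…13.
[z^13] = 1·11 + 1·14 = 25.

25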